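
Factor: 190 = 2^1 * 5^1 * 19^1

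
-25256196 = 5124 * (-4929)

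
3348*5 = 16740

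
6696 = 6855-159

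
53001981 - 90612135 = -37610154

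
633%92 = 81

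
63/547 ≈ 0.115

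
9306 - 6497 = 2809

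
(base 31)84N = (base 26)BF9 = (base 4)1322123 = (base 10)7835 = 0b1111010011011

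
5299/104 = 50 + 99/104≈50.95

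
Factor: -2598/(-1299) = 2^1 = 2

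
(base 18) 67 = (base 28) 43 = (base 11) a5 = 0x73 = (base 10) 115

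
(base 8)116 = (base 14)58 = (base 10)78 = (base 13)60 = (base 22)3c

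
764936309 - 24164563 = 740771746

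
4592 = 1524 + 3068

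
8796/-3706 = -4398/1853 ≈ -2.37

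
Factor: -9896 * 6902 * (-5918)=2^5 * 7^1 * 11^1 * 17^1 * 29^1 * 269^1 * 1237^1=404212372256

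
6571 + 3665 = 10236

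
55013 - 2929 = 52084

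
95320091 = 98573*967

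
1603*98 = 157094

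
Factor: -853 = -1*853^1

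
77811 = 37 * 2103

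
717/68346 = 239/22782 ≈ 0.0105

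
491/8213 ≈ 0.0598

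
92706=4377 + 88329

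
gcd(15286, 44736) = 2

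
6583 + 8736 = 15319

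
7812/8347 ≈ 0.936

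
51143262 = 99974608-48831346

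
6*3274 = 19644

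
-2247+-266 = -2513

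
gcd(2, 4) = 2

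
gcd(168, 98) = 14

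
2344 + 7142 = 9486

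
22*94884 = 2087448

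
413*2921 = 1206373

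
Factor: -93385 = -1*5^1*19^1*983^1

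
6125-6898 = -773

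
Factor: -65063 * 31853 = -1 * 53^1 * 601^1 * 65063^1 = -2072451739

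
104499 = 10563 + 93936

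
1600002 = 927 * 1726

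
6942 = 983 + 5959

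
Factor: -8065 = -1 * 5^1 * 1613^1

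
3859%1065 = 664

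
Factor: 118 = 2^1 * 59^1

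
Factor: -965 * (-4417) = 5^1 * 7^1 * 193^1 * 631^1 = 4262405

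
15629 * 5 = 78145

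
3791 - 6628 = -2837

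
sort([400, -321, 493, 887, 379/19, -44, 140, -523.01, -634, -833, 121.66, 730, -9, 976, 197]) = [-833, -634, -523.01, -321, -44, -9, 379/19, 121.66, 140, 197, 400, 493, 730, 887, 976]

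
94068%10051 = 3609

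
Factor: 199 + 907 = 2^1*7^1*79^1 = 1106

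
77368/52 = 19342/13 ≈ 1487.85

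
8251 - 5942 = 2309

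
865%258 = 91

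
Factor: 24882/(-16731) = -1*2^1*3^(-1)*13^(-1)*29^1 = -58/39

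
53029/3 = 17676 + 1/3 ≈ 17676.33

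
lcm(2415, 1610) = 4830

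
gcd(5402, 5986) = 146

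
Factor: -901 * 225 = -1 * 3^2 * 5^2 * 17^1 * 53^1 = -202725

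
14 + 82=96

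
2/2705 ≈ 0.000739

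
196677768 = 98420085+98257683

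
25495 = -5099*(-5) 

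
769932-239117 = 530815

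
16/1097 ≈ 0.0146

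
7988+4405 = 12393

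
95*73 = 6935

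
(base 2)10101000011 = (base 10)1347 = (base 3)1211220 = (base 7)3633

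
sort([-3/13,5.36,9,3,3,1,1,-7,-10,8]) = [-10,-7,-3/13,1,1,3,3,5.36,8,9]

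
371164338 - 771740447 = -400576109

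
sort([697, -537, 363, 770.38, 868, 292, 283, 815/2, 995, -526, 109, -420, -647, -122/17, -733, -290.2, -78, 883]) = [-733, -647, -537, -526, -420, -290.2, -78, -122/17, 109, 283, 292, 363, 815/2, 697, 770.38, 868, 883, 995]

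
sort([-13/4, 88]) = [-13/4, 88]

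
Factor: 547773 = 3^1 * 157^1 * 1163^1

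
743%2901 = 743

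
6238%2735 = 768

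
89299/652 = 136 + 627/652 ≈ 136.96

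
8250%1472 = 890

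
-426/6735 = -142/2245 ≈ -0.0633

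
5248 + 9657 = 14905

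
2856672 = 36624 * 78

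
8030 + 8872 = 16902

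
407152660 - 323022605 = 84130055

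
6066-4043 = 2023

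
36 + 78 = 114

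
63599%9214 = 8315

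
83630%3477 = 182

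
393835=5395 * 73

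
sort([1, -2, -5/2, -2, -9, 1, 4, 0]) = [-9, -5/2, -2, -2, 0, 1, 1, 4]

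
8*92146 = 737168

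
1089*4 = 4356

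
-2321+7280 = 4959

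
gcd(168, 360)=24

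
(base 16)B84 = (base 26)49A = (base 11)2240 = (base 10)2948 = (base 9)4035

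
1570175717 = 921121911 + 649053806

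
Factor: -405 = -1*3^4*5^1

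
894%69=66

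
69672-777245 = -707573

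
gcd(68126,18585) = 1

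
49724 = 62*802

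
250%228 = 22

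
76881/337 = 228 + 45/337 ≈ 228.13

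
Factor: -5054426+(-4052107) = -1 * 3^3 * 337279^1 = -9106533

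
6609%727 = 66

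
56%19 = 18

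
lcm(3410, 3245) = 201190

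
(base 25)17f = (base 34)nx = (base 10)815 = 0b1100101111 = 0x32f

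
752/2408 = 94/301≈0.312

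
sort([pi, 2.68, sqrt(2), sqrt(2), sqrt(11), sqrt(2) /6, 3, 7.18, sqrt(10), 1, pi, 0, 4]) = [0, sqrt(2) /6, 1, sqrt(2), sqrt(2), 2.68, 3, pi, pi, sqrt(10), sqrt(11), 4, 7.18]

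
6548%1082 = 56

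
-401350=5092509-5493859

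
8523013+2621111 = 11144124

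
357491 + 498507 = 855998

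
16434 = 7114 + 9320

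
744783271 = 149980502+594802769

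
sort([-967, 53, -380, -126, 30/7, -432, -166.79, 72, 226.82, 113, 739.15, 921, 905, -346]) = [-967, -432, -380, -346, -166.79, -126, 30/7, 53, 72, 113, 226.82, 739.15, 905, 921]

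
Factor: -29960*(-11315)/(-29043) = -1*2^3*3^(-2)*5^2*31^1*73^1*107^1*461^(-1) = -48428200/4149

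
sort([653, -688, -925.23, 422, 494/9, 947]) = [-925.23, -688, 494/9, 422, 653, 947]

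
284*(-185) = -52540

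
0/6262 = 0 = 0.00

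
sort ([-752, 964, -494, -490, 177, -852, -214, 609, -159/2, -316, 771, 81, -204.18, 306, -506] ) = [-852, -752, -506, -494, -490, -316, -214, -204.18, -159/2, 81, 177, 306, 609, 771, 964] 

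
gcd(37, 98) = 1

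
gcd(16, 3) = 1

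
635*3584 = 2275840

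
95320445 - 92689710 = 2630735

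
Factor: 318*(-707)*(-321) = 2^1*3^2*7^1*53^1*101^1*107^1 = 72169146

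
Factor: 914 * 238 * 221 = 2^2 * 7^1 * 13^1 * 17^2 * 457^1 = 48074572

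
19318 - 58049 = -38731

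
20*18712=374240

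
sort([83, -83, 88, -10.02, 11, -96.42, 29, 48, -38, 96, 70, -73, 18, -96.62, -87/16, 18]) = [-96.62, -96.42, -83, -73, -38, -10.02, -87/16, 11, 18, 18, 29, 48, 70, 83, 88, 96]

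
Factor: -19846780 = -1*2^2*5^1*389^1*2551^1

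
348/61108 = 87/15277 ≈ 0.00569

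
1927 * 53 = 102131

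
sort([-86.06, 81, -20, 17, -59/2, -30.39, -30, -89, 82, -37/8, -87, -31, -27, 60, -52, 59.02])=[-89, -87, -86.06, -52, -31, -30.39, -30, -59/2, -27, -20, -37/8, 17, 59.02, 60, 81, 82]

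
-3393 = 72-3465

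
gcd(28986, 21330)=6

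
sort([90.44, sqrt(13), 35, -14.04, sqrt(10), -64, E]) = [-64, -14.04, E, sqrt(10), sqrt(13), 35, 90.44]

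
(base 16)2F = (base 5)142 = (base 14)35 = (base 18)2B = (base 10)47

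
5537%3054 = 2483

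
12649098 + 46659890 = 59308988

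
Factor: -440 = -1*2^3*5^1*11^1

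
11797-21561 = -9764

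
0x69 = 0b1101001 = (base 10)105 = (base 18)5f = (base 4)1221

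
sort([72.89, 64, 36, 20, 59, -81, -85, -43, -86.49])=[-86.49, -85, -81, -43, 20, 36, 59, 64, 72.89]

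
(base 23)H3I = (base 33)8B5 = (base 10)9080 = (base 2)10001101111000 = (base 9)13408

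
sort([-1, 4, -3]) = [-3, -1, 4]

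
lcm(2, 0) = 0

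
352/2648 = 44/331 ≈ 0.133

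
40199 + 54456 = 94655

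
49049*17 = 833833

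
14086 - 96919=-82833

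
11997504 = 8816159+3181345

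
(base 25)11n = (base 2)1010100001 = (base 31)lm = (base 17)25a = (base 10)673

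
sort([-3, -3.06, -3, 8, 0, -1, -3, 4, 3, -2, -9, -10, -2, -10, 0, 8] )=[-10, -10, -9, -3.06, -3, -3, -3, -2, -2, -1, 0, 0, 3, 4, 8, 8] 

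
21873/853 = 25 + 548/853 ≈ 25.64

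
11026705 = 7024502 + 4002203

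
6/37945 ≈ 0.000158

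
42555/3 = 14185 = 14185.00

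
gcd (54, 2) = 2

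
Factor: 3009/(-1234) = -1 * 2^(-1) * 3^1 * 17^1 * 59^1 * 617^(-1)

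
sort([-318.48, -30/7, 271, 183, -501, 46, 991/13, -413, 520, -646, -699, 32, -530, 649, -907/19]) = [-699, -646, -530, -501, -413, -318.48, -907/19, -30/7, 32, 46, 991/13, 183, 271, 520, 649]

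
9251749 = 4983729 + 4268020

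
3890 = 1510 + 2380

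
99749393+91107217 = 190856610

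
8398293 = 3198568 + 5199725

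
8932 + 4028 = 12960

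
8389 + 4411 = 12800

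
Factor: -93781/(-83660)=2^(-2)*5^(-1)*47^(-1)*89^(-1)*191^1*491^1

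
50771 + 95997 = 146768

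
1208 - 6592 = -5384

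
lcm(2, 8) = 8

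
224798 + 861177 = 1085975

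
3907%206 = 199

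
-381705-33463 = -415168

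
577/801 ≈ 0.720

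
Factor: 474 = 2^1*3^1*79^1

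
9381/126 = 3127/42 ≈ 74.45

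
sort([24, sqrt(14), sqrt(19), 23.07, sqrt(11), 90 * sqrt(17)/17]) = [sqrt(11), sqrt(14), sqrt(19), 90 * sqrt(17)/17, 23.07, 24]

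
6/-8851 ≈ -0.000678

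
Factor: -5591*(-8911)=7^1*19^1*67^1*5591^1=49821401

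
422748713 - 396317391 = 26431322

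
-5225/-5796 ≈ 0.901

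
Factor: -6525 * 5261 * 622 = -1 * 2^1 * 3^2 * 5^2 * 29^1 * 311^1 * 5261^1 = -21352031550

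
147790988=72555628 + 75235360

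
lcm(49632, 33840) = 744480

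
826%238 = 112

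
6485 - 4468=2017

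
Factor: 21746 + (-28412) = -1*2^1*3^1*11^1*101^1 = -6666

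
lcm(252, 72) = 504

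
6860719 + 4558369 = 11419088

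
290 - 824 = -534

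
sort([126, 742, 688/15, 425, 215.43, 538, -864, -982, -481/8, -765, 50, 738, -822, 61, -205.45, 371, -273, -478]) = [-982, -864, -822, -765, -478, -273, -205.45, -481/8, 688/15, 50, 61, 126, 215.43, 371, 425, 538, 738, 742]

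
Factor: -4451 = -1 * 4451^1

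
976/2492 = 244/623 ≈ 0.392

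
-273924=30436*(-9)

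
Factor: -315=-1*3^2*5^1*7^1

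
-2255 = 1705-3960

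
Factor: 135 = 3^3 * 5^1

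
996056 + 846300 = 1842356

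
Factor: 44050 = 2^1 * 5^2 * 881^1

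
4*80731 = 322924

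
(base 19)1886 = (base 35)830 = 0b10011010110001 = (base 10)9905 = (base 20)14f5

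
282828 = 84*3367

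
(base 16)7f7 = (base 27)2le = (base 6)13235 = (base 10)2039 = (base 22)44f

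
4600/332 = 1150/83 ≈ 13.86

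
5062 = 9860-4798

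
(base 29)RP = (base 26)152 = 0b1100101000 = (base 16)328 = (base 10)808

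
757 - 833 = -76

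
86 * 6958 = 598388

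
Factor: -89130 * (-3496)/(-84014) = -1 * 2^3 * 3^1 * 5^1 * 7^(-1) * 17^(-1) * 19^1 * 23^1 * 353^(-1) * 2971^1 = -155799240/42007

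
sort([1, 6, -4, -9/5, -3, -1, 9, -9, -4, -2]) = [-9, -4, -4, -3, -2, -9/5, -1, 1, 6, 9]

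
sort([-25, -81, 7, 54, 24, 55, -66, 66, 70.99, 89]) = [-81, -66, -25, 7, 24, 54, 55, 66, 70.99, 89]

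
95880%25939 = 18063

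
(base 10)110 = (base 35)35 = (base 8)156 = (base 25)4a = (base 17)68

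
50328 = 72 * 699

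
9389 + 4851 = 14240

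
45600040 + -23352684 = 22247356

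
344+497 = 841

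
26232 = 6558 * 4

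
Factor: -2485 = -1 * 5^1 * 7^1 * 71^1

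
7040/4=1760=1760.00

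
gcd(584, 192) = 8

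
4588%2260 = 68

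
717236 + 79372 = 796608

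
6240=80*78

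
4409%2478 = 1931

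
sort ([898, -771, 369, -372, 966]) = [-771, -372, 369, 898, 966]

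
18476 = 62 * 298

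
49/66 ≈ 0.742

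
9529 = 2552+6977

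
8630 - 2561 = 6069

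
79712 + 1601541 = 1681253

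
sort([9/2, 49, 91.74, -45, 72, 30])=[-45, 9/2, 30, 49, 72, 91.74]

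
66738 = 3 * 22246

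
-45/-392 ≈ 0.115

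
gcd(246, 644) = 2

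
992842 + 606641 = 1599483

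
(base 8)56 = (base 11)42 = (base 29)1h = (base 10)46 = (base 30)1g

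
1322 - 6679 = -5357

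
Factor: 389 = 389^1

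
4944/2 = 2472 = 2472.00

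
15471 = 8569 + 6902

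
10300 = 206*50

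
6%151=6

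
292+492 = 784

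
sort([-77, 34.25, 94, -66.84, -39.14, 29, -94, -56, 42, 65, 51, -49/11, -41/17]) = [-94, -77, -66.84, -56, -39.14, -49/11, -41/17, 29, 34.25, 42, 51, 65, 94]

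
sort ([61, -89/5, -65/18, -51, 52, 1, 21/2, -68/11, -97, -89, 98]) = [-97, -89, -51, -89/5, -68/11, -65/18, 1, 21/2, 52, 61, 98]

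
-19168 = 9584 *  (-2)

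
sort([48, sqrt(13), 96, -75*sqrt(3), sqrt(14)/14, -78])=[-75*sqrt(3), -78, sqrt(14)/14, sqrt(13), 48, 96]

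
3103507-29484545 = -26381038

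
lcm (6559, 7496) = 52472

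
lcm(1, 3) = 3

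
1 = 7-6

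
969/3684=323/1228≈0.263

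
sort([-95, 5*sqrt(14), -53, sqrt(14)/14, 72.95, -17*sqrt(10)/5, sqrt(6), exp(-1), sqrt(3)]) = [-95, -53, -17*sqrt(10)/5, sqrt(14)/14, exp(-1), sqrt(3), sqrt(6), 5*sqrt(14), 72.95]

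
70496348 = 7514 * 9382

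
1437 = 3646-2209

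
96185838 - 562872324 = -466686486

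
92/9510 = 46/4755 ≈ 0.00967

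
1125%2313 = 1125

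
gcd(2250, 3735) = 45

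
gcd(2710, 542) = 542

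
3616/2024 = 1 + 199/253 ≈ 1.79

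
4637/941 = 4 + 873/941 ≈ 4.93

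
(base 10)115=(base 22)55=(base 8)163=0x73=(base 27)47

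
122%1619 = 122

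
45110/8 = 5638+3/4 = 5638.75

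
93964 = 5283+88681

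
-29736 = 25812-55548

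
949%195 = 169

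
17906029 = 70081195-52175166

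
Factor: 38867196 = 2^2*3^1*233^1*13901^1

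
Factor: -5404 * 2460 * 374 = -1 * 2^5 * 3^1 * 5^1 * 7^1 * 11^1 * 17^1 * 41^1 * 193^1 = -4971896160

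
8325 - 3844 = 4481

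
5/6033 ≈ 0.000829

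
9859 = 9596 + 263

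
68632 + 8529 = 77161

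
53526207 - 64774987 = -11248780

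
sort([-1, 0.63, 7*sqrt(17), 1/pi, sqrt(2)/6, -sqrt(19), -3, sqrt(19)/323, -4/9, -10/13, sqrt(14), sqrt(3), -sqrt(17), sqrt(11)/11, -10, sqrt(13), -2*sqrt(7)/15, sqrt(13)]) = [-10, -sqrt(19), -sqrt(17), -3, -1, -10/13, -4/9, -2*sqrt(7)/15, sqrt(19)/323, sqrt(2)/6, sqrt(11)/11, 1/pi, 0.63, sqrt(3), sqrt(13), sqrt(13), sqrt(14), 7*sqrt(17)]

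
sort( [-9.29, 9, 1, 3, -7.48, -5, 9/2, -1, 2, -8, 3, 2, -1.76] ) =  [-9.29, -8, -7.48, -5, -1.76, -1, 1, 2, 2, 3, 3, 9/2, 9] 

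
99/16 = 6+3/16 ≈ 6.19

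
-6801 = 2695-9496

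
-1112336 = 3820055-4932391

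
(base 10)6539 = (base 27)8q5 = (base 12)394b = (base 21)eh8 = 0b1100110001011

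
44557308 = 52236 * 853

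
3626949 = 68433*53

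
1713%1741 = 1713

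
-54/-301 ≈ 0.179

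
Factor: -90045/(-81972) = 2^(-2) * 3^(-1) * 5^1 * 11^(-1) * 29^1 = 145/132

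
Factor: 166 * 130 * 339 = 2^2 * 3^1 * 5^1 * 13^1 * 83^1 * 113^1 = 7315620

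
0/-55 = 0 = 0.00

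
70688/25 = 2827 + 13/25 = 2827.52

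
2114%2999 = 2114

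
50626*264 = 13365264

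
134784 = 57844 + 76940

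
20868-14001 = 6867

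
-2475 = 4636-7111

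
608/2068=152/517 ≈ 0.294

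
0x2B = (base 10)43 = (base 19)25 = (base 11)3A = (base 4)223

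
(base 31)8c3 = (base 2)1111101111111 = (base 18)16fh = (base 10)8063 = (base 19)1367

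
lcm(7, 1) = 7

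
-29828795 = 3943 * (-7565)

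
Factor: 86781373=7^1*449^1*27611^1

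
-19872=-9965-9907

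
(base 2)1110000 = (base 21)57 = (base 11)a2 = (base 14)80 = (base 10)112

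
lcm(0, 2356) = 0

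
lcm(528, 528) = 528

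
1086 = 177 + 909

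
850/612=1 + 7/18 ≈ 1.39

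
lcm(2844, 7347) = 88164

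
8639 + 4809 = 13448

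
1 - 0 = 1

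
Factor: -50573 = -1 * 103^1 * 491^1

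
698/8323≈0.0839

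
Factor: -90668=-1 * 2^2 * 19^1 * 1193^1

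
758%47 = 6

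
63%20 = 3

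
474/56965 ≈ 0.00832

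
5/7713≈0.000648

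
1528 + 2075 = 3603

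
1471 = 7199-5728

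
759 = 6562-5803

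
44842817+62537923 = 107380740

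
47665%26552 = 21113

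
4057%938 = 305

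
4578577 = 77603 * 59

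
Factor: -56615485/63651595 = -1 * 7^(-1) * 1818617^(-1) * 11323097^1 = -11323097/12730319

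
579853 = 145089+434764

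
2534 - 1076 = 1458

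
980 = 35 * 28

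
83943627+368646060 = 452589687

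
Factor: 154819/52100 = 2^(-2)*5^(-2)*7^1*17^1*521^(-1)*1301^1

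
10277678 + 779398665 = 789676343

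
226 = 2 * 113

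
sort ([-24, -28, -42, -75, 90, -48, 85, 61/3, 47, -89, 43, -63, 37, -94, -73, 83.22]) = [-94, -89, -75, -73, -63, -48, -42, -28, -24, 61/3, 37, 43, 47, 83.22, 85, 90]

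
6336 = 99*64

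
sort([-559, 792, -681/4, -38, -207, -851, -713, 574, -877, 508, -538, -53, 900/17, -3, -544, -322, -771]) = [-877, -851, -771, -713, -559, -544, -538, -322, -207, -681/4, -53, -38, -3, 900/17, 508, 574, 792]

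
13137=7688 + 5449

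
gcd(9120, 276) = 12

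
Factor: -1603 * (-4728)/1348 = 2^1 * 3^1 * 7^1 * 197^1 * 229^1 * 337^(-1) = 1894746/337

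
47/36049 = 1/767 ≈ 0.00130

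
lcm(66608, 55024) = 1265552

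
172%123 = 49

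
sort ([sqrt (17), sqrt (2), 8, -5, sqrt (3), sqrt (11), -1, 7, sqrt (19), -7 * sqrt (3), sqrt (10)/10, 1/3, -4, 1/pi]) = [-7 * sqrt (3), -5, -4, -1, sqrt (10)/10, 1/pi, 1/3, sqrt (2), sqrt (3), sqrt (11), sqrt (17), sqrt (19), 7, 8]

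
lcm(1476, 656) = 5904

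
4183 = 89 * 47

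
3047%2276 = 771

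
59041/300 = 196 + 241/300 ≈ 196.80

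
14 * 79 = 1106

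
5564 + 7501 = 13065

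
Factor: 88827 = 3^1*29^1*1021^1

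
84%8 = 4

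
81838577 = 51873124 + 29965453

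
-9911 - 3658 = -13569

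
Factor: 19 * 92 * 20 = 2^4 * 5^1 * 19^1 * 23^1 = 34960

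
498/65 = 7 + 43/65 ≈ 7.66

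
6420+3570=9990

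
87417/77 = 7947/7 ≈ 1135.29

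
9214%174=166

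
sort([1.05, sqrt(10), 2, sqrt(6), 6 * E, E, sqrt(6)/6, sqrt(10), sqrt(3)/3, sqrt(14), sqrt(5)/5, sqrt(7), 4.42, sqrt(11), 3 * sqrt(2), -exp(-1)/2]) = [-exp(-1)/2, sqrt(6)/6, sqrt(5)/5, sqrt(3)/3, 1.05, 2, sqrt(6), sqrt(7), E, sqrt(10), sqrt(10), sqrt(11), sqrt(14), 3 * sqrt(2), 4.42, 6 * E]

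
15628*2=31256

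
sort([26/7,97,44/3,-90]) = [-90,26/7,44/3,97]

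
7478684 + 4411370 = 11890054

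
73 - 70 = 3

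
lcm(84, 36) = 252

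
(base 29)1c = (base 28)1d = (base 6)105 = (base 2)101001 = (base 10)41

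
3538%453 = 367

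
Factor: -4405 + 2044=-1 * 3^1 * 787^1=-2361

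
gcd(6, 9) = 3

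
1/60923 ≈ 0.0000164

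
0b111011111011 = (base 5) 110320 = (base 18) bf1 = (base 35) 34k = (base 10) 3835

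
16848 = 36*468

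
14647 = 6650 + 7997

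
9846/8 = 4923/4 = 1230.75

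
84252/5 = 16850 + 2/5 = 16850.40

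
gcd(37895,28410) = 5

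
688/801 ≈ 0.859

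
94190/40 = 2354+3/4 = 2354.75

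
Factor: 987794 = 2^1*493897^1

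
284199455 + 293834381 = 578033836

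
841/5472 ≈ 0.154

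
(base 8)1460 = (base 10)816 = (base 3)1010020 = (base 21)1hi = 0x330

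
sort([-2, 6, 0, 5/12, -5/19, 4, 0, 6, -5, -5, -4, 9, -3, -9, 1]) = [-9, -5, -5, -4, -3, -2, -5/19, 0, 0, 5/12, 1, 4, 6, 6, 9]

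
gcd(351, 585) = 117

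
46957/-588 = -79-505/588 ≈ -79.86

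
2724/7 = 389 + 1/7 ≈ 389.14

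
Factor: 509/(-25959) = -1*3^(-1)*17^(-1) = -1/51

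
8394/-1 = -8394 = -8394.00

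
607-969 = -362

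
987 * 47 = 46389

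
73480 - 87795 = -14315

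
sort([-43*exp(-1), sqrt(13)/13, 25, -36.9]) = [-36.9, -43*exp(-1), sqrt(13)/13, 25]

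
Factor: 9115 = 5^1*1823^1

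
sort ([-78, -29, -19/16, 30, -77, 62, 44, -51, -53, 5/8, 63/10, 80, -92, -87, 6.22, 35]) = [-92, -87, -78, -77, -53, -51, -29, -19/16, 5/8, 6.22, 63/10, 30, 35, 44, 62, 80]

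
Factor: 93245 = 5^1*17^1*1097^1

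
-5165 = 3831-8996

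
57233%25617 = 5999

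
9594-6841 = 2753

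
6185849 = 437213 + 5748636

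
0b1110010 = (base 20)5e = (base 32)3i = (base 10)114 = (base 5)424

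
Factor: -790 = -1*2^1*5^1*79^1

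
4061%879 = 545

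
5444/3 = 1814 + 2/3≈1814.67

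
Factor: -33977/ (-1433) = 61^1 * 557^1 * 1433^ (-1)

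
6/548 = 3/274 ≈ 0.0109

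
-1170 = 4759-5929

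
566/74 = 7+24/37 ≈ 7.65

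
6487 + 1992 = 8479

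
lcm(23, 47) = 1081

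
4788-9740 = -4952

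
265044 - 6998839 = -6733795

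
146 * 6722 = 981412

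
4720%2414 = 2306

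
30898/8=15449/4=3862.25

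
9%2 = 1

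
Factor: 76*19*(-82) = -1*2^3*19^2*41^1 = -118408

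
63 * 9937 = 626031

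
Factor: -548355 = -1 * 3^1 * 5^1 * 139^1 * 263^1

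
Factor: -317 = -1*317^1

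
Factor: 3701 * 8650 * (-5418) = -1 * 2^2 * 3^2 * 5^2 * 7^1 * 43^1 * 173^1 * 3701^1 = -173449955700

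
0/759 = 0 = 0.00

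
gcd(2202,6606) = 2202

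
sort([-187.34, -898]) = [-898, -187.34]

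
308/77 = 4 = 4.00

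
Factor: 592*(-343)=-1*2^4*7^3*37^1=-203056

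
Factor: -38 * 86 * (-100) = 2^4 * 5^2 * 19^1 * 43^1 = 326800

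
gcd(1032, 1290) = 258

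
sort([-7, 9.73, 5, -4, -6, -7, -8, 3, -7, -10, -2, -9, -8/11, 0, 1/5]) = [-10, -9, -8, -7, -7, -7, -6, -4, -2, -8/11, 0, 1/5, 3, 5, 9.73]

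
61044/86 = 30522/43 ≈ 709.81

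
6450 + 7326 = 13776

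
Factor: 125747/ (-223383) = -1*3^ (-1)*19^ (-1)*41^1*3067^1*3919^ (-1)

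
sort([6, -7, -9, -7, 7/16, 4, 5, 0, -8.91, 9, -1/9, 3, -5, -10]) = [-10, -9, -8.91, -7, -7, -5, -1/9, 0, 7/16, 3, 4, 5, 6, 9]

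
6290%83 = 65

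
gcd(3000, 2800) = 200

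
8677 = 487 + 8190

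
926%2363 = 926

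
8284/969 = 436/51 ≈ 8.55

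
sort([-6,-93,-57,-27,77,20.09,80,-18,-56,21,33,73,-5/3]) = [-93,-57,-56,-27,-18,-6,-5/3,20.09,21,33,73,77,80]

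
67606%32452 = 2702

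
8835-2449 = 6386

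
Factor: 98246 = 2^1*49123^1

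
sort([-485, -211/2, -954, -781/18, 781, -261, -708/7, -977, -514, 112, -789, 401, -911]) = [-977, -954, -911, -789, -514, -485, -261, -211/2, -708/7, -781/18, 112, 401, 781]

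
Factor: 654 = 2^1*3^1*109^1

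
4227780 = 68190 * 62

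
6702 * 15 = 100530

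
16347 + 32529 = 48876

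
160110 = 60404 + 99706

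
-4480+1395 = -3085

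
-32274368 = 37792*(-854)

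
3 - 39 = -36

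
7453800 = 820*9090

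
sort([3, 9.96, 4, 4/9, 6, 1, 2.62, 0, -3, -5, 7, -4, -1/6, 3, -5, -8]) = [-8, -5, -5, -4, -3, -1/6, 0, 4/9, 1, 2.62, 3, 3, 4, 6, 7, 9.96]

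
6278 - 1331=4947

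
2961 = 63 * 47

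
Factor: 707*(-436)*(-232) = 2^5*7^1*29^1*101^1*109^1 = 71514464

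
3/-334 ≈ -0.00898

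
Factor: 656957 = 7^1*93851^1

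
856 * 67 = 57352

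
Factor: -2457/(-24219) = 3^(-1)*7^1*23^(-1) = 7/69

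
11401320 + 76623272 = 88024592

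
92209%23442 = 21883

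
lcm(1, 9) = 9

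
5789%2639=511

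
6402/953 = 6+684/953 ≈ 6.72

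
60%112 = 60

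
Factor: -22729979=-1 * 199^1 * 114221^1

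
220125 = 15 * 14675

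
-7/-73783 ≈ 0.0000949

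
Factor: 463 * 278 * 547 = 2^1 * 139^1 * 463^1 * 547^1 = 70406558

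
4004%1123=635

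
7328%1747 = 340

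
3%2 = 1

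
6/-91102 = -3/45551 ≈ -0.0000659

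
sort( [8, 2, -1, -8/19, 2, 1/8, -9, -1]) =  [-9, -1, -1, -8/19, 1/8, 2, 2, 8]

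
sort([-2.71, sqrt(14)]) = [-2.71, sqrt(14)]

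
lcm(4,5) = 20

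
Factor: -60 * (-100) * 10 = 2^5 * 3^1 * 5^4 = 60000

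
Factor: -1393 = -1*7^1*199^1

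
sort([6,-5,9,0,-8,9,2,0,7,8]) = [-8,-5,0,0,2,6,7,8,9,9]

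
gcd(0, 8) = 8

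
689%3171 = 689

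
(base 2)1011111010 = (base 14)3c6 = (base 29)q8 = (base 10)762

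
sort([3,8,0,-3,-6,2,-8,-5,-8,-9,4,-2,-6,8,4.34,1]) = [-9,-8,-8,-6,-6,-5,-3,-2,0,1,2,3,4,4.34,8,8]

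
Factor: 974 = 2^1*487^1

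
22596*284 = 6417264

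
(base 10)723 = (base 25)13n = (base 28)pn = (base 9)883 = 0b1011010011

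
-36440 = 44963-81403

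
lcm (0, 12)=0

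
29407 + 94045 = 123452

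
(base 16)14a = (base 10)330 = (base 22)f0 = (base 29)bb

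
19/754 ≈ 0.0252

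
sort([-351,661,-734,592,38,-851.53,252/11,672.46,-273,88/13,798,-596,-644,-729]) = [-851.53,-734,-729,-644,-596,-351,-273,88/13,252/11,38,592,661,672.46,798]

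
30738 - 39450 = -8712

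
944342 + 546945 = 1491287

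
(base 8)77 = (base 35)1s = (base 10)63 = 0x3f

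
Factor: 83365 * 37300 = 2^2 * 5^3 * 373^1 * 16673^1 = 3109514500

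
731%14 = 3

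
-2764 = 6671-9435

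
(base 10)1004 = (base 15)46e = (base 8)1754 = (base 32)vc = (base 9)1335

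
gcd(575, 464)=1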